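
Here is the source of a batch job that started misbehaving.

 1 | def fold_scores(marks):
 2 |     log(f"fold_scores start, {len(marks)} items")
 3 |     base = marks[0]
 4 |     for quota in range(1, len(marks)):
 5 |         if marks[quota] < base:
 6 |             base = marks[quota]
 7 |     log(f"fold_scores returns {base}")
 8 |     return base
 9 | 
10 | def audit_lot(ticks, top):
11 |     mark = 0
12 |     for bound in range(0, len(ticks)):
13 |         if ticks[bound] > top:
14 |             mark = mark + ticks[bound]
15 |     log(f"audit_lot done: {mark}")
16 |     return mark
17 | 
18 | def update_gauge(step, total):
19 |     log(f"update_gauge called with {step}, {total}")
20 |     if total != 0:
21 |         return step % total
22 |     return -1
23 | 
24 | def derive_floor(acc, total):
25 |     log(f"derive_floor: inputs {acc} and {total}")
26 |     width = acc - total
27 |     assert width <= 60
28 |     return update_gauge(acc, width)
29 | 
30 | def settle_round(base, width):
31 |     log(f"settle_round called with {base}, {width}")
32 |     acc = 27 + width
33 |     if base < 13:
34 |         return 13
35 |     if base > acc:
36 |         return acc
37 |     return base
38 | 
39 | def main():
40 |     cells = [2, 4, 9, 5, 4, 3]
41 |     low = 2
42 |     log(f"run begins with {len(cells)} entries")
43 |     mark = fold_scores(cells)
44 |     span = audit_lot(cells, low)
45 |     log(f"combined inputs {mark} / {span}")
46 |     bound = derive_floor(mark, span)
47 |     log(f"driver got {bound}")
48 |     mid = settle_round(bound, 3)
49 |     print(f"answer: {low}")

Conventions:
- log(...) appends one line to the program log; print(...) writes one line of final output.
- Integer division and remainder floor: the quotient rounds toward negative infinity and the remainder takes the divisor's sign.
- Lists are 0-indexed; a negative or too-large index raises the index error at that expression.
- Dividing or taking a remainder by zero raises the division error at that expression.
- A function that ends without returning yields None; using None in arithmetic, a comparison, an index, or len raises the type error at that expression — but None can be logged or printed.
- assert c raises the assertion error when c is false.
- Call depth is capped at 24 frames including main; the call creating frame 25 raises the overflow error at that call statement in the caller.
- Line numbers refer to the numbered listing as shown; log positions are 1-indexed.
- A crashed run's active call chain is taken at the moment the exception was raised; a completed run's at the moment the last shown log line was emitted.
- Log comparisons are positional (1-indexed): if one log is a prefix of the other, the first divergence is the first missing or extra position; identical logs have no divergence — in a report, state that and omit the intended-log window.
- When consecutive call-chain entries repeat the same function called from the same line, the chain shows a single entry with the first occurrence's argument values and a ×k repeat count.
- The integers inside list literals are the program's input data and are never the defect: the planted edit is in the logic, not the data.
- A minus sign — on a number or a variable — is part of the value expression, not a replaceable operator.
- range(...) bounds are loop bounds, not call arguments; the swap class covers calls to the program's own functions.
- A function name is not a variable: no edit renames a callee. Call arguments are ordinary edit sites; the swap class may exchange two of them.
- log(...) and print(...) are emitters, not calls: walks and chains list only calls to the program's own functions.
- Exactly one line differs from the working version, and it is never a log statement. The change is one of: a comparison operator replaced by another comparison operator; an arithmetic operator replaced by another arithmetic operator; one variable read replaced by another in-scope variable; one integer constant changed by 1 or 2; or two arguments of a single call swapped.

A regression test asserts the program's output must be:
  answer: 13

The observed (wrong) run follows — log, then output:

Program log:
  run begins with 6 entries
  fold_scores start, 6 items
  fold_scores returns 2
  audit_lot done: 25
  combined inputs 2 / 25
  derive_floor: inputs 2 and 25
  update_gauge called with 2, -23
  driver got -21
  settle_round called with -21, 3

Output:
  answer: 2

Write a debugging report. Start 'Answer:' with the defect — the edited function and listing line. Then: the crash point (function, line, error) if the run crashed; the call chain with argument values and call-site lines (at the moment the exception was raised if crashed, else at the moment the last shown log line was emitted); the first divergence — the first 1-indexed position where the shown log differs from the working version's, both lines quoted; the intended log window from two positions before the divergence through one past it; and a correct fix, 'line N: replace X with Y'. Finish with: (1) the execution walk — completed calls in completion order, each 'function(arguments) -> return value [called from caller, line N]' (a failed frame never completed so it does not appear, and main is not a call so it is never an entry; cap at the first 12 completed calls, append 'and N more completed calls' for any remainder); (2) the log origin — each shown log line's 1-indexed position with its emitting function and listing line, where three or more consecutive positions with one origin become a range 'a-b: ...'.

Answer: the defect is in main at line 49.
The tell: The logs agree in full; only the final output differs.
Call chain: main -> settle_round(-21, 3) (called at line 48).
First divergence: none; the two logs match at every position.
Execution walk:
  fold_scores([2, 4, 9, 5, 4, 3]) -> 2  [called from main, line 43]
  audit_lot([2, 4, 9, 5, 4, 3], 2) -> 25  [called from main, line 44]
  update_gauge(2, -23) -> -21  [called from derive_floor, line 28]
  derive_floor(2, 25) -> -21  [called from main, line 46]
  settle_round(-21, 3) -> 13  [called from main, line 48]
Log origins:
  1: from main, line 42
  2: from fold_scores, line 2
  3: from fold_scores, line 7
  4: from audit_lot, line 15
  5: from main, line 45
  6: from derive_floor, line 25
  7: from update_gauge, line 19
  8: from main, line 47
  9: from settle_round, line 31
A correct fix: line 49: replace `low` with `mid`.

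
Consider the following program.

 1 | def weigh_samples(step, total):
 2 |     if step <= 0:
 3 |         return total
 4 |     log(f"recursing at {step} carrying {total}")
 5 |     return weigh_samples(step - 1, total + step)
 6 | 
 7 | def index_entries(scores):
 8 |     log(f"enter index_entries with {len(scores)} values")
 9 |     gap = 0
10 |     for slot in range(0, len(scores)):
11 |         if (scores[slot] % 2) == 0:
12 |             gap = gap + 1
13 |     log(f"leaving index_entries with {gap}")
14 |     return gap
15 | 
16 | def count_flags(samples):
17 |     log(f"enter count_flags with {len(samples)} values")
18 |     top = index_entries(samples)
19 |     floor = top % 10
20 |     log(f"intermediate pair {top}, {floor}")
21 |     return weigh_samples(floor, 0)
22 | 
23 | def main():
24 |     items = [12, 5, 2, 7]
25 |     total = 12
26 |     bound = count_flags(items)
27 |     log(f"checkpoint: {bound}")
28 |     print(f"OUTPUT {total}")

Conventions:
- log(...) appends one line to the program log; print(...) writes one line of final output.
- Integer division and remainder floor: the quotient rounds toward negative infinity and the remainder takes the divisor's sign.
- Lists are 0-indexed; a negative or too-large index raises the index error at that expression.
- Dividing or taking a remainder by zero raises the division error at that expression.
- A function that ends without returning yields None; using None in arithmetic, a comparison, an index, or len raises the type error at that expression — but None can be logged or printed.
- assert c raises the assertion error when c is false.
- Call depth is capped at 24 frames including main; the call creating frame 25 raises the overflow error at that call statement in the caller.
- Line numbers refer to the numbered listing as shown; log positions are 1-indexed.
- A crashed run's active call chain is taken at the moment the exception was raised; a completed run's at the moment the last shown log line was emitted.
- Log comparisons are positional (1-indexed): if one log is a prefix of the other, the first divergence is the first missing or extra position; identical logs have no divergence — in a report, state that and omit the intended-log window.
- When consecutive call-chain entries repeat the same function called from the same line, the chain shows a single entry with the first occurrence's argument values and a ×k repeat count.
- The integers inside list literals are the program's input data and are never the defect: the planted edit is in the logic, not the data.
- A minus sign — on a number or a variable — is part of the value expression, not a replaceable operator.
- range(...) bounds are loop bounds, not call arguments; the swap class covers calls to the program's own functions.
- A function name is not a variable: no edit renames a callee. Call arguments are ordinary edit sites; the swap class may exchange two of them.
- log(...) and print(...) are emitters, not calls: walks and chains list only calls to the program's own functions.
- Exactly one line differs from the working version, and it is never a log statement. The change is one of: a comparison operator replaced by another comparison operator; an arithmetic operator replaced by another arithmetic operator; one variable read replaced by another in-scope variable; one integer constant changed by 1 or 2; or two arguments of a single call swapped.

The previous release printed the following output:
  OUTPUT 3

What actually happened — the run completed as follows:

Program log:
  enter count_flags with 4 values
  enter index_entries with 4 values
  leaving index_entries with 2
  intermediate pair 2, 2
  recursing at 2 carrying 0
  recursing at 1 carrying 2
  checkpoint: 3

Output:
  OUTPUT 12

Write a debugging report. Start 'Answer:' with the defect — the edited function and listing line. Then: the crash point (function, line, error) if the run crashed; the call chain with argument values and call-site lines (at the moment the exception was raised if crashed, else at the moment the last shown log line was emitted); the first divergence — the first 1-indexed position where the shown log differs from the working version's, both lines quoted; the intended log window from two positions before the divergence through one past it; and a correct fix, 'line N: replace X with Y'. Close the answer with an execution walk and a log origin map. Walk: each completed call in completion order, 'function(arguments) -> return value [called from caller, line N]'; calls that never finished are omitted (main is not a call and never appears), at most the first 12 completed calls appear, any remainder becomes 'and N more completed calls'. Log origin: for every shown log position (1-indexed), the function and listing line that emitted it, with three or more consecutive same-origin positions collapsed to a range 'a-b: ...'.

Answer: the defect is in main at line 28.
The tell: The two runs log identically and part ways only at the printed values.
Call chain: main.
First divergence: there is none — every log position agrees.
Execution walk:
  index_entries([12, 5, 2, 7]) -> 2  [called from count_flags, line 18]
  weigh_samples(0, 3) -> 3  [called from weigh_samples, line 5]
  weigh_samples(1, 2) -> 3  [called from weigh_samples, line 5]
  weigh_samples(2, 0) -> 3  [called from count_flags, line 21]
  count_flags([12, 5, 2, 7]) -> 3  [called from main, line 26]
Log line origins:
  1: from count_flags, line 17
  2: from index_entries, line 8
  3: from index_entries, line 13
  4: from count_flags, line 20
  5: from weigh_samples, line 4
  6: from weigh_samples, line 4
  7: from main, line 27
A correct fix: line 28: replace `total` with `bound`.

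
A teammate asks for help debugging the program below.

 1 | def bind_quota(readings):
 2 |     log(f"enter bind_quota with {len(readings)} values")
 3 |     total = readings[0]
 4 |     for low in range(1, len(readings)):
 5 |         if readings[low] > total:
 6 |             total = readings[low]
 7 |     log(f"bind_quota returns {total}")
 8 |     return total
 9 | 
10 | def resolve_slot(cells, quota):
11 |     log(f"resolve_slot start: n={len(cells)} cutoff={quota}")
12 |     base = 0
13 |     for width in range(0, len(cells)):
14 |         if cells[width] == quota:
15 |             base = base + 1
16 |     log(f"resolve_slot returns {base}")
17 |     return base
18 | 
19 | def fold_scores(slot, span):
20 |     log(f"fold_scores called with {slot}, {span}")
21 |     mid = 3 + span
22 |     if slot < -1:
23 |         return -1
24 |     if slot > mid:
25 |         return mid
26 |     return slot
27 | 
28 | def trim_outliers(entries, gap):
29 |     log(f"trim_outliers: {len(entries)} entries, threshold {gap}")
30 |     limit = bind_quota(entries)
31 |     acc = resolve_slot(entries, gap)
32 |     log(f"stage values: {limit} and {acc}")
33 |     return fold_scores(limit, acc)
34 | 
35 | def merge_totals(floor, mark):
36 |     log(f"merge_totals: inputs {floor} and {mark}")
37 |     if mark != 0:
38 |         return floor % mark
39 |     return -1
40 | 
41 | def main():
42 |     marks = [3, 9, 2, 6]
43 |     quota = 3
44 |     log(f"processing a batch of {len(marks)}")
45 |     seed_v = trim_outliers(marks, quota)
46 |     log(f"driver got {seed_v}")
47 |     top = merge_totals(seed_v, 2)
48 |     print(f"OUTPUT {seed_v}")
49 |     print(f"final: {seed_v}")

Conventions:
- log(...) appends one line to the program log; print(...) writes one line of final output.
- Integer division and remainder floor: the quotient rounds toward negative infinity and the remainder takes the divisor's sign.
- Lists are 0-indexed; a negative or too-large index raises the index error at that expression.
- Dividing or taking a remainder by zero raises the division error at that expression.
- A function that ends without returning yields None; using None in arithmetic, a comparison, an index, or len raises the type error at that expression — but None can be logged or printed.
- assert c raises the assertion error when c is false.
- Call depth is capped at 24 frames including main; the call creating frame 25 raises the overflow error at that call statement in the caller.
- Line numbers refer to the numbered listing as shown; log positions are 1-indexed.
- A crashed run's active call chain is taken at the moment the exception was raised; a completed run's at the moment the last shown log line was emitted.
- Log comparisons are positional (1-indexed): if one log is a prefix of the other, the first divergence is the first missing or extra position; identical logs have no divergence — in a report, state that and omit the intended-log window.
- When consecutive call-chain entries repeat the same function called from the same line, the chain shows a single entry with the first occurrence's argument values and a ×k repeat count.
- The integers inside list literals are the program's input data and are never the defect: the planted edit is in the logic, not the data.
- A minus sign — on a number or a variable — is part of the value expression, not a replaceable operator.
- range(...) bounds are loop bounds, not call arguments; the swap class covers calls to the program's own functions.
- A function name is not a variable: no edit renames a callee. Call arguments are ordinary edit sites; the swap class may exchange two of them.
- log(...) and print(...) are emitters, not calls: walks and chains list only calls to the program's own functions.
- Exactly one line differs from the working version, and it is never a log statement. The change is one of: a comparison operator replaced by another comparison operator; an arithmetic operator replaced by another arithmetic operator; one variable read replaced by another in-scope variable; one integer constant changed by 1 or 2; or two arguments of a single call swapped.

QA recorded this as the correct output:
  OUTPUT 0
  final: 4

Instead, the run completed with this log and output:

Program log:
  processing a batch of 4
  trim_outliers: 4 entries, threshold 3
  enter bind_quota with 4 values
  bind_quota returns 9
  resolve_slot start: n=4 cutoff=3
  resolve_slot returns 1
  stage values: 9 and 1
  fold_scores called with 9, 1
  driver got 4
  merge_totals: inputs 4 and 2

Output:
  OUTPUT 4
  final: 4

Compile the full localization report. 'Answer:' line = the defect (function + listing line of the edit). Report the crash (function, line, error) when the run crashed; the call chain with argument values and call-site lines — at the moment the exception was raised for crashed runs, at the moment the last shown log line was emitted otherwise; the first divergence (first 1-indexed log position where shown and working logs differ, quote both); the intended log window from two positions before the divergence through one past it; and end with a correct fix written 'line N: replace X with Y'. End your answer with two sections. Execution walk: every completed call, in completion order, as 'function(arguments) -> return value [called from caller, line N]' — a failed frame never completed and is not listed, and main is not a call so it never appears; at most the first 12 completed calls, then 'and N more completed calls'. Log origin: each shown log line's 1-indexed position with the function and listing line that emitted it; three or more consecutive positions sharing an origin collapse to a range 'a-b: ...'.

Answer: the defect is in main at line 48.
Core observation: The logs agree in full; only the final output differs.
Call chain: main -> merge_totals(4, 2) (called at line 47).
First divergence: none (the log streams are identical).
Execution walk:
  bind_quota([3, 9, 2, 6]) -> 9  [called from trim_outliers, line 30]
  resolve_slot([3, 9, 2, 6], 3) -> 1  [called from trim_outliers, line 31]
  fold_scores(9, 1) -> 4  [called from trim_outliers, line 33]
  trim_outliers([3, 9, 2, 6], 3) -> 4  [called from main, line 45]
  merge_totals(4, 2) -> 0  [called from main, line 47]
Origin of each log line:
  1 — main, line 44
  2 — trim_outliers, line 29
  3 — bind_quota, line 2
  4 — bind_quota, line 7
  5 — resolve_slot, line 11
  6 — resolve_slot, line 16
  7 — trim_outliers, line 32
  8 — fold_scores, line 20
  9 — main, line 46
  10 — merge_totals, line 36
A correct fix: line 48: replace `seed_v` with `top`.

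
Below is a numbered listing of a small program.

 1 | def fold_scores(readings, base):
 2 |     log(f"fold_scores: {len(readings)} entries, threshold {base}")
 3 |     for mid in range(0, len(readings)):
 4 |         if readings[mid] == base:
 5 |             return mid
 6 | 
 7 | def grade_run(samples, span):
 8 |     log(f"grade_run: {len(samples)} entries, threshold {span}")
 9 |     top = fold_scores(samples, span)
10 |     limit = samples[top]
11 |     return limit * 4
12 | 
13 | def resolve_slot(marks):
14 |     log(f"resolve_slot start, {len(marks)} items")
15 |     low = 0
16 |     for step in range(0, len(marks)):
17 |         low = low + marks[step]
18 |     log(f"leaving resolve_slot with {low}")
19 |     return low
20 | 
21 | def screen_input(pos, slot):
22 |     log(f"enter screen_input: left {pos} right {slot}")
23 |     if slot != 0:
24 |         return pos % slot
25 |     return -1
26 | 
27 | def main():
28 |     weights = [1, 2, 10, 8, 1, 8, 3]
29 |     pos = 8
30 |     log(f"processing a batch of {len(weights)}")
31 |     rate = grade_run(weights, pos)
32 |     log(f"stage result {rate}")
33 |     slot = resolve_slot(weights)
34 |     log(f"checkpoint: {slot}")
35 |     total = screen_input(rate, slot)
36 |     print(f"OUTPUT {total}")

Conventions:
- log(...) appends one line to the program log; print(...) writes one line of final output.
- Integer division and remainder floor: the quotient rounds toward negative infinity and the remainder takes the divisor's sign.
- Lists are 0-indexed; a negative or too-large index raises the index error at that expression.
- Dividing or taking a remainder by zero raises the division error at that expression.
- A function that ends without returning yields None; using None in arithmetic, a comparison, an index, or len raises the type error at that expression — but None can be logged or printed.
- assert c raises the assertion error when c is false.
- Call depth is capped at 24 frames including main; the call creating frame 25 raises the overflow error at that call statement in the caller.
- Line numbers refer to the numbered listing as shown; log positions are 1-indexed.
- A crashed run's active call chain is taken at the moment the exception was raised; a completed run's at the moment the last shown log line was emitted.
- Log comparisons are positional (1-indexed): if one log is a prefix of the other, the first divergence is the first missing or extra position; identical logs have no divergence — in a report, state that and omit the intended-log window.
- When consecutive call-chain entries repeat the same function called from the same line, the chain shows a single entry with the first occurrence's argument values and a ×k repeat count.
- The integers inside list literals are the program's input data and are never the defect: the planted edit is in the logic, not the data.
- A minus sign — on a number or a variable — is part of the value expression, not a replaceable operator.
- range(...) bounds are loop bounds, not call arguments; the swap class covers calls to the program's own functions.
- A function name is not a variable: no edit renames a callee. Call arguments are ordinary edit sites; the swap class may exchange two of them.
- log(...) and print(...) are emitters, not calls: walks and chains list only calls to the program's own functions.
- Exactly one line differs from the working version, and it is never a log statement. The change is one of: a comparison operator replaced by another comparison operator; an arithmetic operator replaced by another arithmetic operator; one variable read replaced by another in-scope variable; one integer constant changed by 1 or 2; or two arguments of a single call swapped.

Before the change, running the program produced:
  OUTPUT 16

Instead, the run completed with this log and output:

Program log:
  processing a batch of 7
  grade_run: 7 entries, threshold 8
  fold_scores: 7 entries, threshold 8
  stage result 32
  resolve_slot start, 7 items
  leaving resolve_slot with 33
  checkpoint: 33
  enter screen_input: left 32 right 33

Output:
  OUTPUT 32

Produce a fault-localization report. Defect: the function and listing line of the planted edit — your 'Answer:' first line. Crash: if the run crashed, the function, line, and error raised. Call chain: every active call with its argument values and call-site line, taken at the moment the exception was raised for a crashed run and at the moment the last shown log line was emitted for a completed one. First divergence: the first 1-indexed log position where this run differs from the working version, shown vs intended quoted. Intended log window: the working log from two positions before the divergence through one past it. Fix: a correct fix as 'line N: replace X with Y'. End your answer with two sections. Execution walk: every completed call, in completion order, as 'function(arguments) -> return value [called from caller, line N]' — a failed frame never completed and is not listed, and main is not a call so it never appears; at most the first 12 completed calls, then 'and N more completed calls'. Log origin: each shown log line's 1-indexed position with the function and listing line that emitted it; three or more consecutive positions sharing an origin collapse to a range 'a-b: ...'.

Answer: the defect is in grade_run at line 11.
Key observation: The earliest visible damage is log position 4 — 'stage result 32' rather than the intended 'stage result 16'.
Call chain: main -> screen_input(32, 33) (called at line 35).
First divergence: position 4 — the shown line 'stage result 32' should read 'stage result 16'.
Intended log window:
  2: grade_run: 7 entries, threshold 8
  3: fold_scores: 7 entries, threshold 8
  4: stage result 16
  5: resolve_slot start, 7 items
Execution walk:
  fold_scores([1, 2, 10, 8, 1, 8, 3], 8) -> 3  [called from grade_run, line 9]
  grade_run([1, 2, 10, 8, 1, 8, 3], 8) -> 32  [called from main, line 31]
  resolve_slot([1, 2, 10, 8, 1, 8, 3]) -> 33  [called from main, line 33]
  screen_input(32, 33) -> 32  [called from main, line 35]
Log origin:
  1: emitted by main (line 30)
  2: emitted by grade_run (line 8)
  3: emitted by fold_scores (line 2)
  4: emitted by main (line 32)
  5: emitted by resolve_slot (line 14)
  6: emitted by resolve_slot (line 18)
  7: emitted by main (line 34)
  8: emitted by screen_input (line 22)
A correct fix: line 11: replace `4` with `2`.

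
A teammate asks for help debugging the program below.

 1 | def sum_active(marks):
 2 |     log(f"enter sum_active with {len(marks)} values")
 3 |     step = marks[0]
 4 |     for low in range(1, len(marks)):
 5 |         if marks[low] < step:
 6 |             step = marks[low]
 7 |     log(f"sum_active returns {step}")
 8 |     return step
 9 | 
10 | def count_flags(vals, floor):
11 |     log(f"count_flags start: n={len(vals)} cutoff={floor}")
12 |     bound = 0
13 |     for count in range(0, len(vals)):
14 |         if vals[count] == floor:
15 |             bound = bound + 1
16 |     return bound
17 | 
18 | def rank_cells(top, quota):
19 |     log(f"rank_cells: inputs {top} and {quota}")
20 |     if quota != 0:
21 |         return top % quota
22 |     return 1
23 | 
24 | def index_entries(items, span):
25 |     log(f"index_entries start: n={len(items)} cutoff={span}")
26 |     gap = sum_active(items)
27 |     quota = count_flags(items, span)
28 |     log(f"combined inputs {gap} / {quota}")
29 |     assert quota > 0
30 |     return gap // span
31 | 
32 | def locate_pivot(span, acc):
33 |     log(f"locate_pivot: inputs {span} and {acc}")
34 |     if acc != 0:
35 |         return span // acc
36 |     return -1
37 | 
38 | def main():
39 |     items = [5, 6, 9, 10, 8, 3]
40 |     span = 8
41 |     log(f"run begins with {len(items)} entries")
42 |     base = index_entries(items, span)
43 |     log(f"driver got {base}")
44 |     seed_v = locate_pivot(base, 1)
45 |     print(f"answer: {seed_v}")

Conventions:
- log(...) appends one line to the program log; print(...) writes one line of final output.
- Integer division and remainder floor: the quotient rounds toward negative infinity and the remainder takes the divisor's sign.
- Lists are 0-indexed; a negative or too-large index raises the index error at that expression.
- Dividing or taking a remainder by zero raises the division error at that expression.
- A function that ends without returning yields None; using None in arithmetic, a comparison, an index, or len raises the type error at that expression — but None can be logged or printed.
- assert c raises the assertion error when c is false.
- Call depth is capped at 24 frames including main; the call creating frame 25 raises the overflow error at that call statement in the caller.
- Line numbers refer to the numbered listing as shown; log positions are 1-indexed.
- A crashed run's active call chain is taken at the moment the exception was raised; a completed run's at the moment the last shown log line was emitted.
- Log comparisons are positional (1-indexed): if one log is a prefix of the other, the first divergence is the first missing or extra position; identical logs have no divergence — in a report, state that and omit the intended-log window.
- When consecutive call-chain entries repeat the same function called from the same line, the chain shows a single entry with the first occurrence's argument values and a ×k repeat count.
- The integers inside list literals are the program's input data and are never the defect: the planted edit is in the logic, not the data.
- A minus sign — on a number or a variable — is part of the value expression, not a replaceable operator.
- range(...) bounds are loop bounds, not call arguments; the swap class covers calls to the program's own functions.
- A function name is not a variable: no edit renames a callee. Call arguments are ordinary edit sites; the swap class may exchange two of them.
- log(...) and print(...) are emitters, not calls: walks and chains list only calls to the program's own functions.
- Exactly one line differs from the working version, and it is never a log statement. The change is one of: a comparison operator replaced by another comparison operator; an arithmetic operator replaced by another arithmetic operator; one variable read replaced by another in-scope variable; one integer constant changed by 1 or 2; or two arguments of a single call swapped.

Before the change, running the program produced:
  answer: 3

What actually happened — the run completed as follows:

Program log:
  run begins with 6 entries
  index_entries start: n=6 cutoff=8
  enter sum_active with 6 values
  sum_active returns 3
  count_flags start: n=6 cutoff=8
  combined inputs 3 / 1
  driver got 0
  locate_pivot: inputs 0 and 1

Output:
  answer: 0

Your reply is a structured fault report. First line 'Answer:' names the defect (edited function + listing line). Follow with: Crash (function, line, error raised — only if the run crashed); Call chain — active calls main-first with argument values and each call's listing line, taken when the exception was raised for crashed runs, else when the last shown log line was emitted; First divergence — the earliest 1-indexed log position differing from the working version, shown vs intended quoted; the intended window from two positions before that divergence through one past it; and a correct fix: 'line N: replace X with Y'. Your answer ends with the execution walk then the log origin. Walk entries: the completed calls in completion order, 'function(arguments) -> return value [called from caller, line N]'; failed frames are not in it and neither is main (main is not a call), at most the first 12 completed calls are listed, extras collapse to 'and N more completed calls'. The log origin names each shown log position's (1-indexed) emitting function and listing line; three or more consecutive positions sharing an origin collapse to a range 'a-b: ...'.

Answer: the defect is in index_entries at line 30.
Key observation: Log line 7 is where behavior first shows: 'driver got 0' appears instead of 'driver got 3'.
Call chain: main -> locate_pivot(0, 1) (called at line 44).
First divergence: position 7; shown 'driver got 0' vs intended 'driver got 3'.
Intended log window:
  5: count_flags start: n=6 cutoff=8
  6: combined inputs 3 / 1
  7: driver got 3
  8: locate_pivot: inputs 3 and 1
Execution walk:
  sum_active([5, 6, 9, 10, 8, 3]) -> 3  [called from index_entries, line 26]
  count_flags([5, 6, 9, 10, 8, 3], 8) -> 1  [called from index_entries, line 27]
  index_entries([5, 6, 9, 10, 8, 3], 8) -> 0  [called from main, line 42]
  locate_pivot(0, 1) -> 0  [called from main, line 44]
Origin of each log line:
  1 — main, line 41
  2 — index_entries, line 25
  3 — sum_active, line 2
  4 — sum_active, line 7
  5 — count_flags, line 11
  6 — index_entries, line 28
  7 — main, line 43
  8 — locate_pivot, line 33
A correct fix: line 30: replace `span` with `quota`.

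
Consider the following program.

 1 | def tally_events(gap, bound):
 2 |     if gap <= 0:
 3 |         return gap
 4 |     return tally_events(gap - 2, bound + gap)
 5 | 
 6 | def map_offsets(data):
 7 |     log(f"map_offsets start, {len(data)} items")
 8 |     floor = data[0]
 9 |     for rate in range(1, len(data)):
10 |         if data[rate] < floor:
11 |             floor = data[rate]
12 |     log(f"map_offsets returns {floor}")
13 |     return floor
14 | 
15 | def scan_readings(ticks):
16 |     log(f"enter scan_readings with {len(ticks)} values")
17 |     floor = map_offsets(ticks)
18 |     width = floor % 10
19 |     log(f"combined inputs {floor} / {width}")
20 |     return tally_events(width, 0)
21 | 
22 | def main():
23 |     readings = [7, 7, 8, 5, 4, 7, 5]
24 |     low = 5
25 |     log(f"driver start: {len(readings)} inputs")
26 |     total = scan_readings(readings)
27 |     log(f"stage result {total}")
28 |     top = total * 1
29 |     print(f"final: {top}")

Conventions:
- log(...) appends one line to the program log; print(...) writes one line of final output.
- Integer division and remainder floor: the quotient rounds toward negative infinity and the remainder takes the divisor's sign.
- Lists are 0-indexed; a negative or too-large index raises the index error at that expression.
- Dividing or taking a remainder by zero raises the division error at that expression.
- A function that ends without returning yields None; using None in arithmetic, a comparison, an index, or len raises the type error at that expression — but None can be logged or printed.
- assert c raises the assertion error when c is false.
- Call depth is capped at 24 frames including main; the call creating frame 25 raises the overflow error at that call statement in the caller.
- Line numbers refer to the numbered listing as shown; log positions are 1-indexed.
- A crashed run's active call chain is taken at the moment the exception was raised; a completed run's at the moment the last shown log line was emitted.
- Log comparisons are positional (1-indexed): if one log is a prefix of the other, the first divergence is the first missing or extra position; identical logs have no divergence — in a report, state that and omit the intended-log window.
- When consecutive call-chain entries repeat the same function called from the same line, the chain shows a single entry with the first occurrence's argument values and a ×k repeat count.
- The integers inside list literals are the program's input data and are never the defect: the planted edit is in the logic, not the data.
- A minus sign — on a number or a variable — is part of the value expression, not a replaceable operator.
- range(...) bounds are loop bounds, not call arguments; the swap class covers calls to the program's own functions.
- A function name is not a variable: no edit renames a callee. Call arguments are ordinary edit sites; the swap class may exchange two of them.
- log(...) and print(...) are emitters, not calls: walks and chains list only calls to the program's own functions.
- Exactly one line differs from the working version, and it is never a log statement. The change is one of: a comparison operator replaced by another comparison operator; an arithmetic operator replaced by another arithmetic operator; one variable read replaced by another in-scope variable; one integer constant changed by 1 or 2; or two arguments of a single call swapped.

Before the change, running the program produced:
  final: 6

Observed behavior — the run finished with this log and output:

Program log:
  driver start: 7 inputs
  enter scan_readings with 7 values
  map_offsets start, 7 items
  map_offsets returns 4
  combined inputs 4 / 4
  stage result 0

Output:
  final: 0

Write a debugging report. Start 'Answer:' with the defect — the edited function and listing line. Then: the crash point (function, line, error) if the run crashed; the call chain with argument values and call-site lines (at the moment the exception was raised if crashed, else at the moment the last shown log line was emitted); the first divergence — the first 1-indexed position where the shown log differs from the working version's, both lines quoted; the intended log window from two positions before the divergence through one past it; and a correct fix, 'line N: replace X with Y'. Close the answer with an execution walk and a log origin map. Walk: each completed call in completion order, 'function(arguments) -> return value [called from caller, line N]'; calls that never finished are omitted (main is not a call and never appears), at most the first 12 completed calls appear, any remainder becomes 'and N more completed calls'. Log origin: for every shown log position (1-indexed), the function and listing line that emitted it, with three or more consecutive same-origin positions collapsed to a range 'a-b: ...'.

Answer: the defect is in tally_events at line 3.
Core observation: Position 6 is the first bad log line: 'stage result 0' should read 'stage result 6'.
Call chain: main.
First divergence: position 6 — shown 'stage result 0', intended 'stage result 6'.
Intended log window:
  4: map_offsets returns 4
  5: combined inputs 4 / 4
  6: stage result 6
Execution walk:
  map_offsets([7, 7, 8, 5, 4, 7, 5]) -> 4  [called from scan_readings, line 17]
  tally_events(0, 6) -> 0  [called from tally_events, line 4]
  tally_events(2, 4) -> 0  [called from tally_events, line 4]
  tally_events(4, 0) -> 0  [called from scan_readings, line 20]
  scan_readings([7, 7, 8, 5, 4, 7, 5]) -> 0  [called from main, line 26]
Log line origins:
  1: emitted by main (line 25)
  2: emitted by scan_readings (line 16)
  3: emitted by map_offsets (line 7)
  4: emitted by map_offsets (line 12)
  5: emitted by scan_readings (line 19)
  6: emitted by main (line 27)
A correct fix: line 3: replace `gap` with `bound`.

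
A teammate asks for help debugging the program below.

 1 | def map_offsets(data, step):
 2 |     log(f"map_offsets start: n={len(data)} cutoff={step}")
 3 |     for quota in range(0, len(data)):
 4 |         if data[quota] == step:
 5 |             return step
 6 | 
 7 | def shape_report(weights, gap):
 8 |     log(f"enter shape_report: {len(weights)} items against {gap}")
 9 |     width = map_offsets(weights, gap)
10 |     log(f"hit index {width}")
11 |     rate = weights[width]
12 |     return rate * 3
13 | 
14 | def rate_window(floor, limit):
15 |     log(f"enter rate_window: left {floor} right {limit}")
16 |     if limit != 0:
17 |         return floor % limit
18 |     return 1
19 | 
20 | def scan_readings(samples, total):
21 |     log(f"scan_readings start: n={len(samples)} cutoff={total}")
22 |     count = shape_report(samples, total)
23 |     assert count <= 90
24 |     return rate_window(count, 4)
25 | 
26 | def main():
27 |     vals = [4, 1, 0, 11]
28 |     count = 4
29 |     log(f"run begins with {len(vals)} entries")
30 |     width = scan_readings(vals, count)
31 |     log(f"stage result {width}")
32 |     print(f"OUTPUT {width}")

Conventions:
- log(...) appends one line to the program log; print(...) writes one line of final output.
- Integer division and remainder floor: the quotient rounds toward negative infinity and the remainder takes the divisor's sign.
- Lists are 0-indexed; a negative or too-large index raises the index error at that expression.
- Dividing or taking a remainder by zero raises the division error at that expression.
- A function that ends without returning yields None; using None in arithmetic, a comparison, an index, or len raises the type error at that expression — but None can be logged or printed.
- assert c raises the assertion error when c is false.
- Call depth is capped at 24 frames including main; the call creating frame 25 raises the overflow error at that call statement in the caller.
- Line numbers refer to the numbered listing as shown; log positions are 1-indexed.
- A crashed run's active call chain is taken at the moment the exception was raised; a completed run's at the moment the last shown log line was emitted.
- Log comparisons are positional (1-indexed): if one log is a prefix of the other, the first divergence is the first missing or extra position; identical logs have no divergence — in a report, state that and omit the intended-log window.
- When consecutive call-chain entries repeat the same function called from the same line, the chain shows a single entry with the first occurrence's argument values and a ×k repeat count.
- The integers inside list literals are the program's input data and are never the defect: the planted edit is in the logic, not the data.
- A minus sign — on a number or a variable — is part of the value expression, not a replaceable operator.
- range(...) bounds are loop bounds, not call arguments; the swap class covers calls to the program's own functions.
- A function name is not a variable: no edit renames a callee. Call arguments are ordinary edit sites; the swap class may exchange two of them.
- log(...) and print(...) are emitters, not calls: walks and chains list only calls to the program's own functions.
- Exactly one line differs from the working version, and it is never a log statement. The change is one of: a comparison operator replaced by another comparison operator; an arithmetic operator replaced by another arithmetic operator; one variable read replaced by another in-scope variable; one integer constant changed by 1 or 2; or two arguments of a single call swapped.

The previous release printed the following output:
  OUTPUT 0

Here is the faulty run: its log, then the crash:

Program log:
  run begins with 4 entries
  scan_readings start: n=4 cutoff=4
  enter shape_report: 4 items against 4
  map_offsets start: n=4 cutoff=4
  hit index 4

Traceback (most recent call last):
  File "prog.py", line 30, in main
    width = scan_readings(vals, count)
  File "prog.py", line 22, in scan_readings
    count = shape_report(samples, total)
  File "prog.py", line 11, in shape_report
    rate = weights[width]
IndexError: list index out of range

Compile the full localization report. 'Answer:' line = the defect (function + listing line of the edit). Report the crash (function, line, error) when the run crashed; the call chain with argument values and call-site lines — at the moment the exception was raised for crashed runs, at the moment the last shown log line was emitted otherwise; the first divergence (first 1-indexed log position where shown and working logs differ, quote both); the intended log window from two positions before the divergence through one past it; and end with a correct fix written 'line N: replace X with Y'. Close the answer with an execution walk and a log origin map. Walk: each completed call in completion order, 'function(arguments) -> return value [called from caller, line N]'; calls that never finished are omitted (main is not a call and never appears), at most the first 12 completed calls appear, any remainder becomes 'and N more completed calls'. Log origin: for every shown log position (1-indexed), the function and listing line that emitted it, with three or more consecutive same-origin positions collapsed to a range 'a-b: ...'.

Answer: the defect is in map_offsets at line 5.
The tell: The earliest visible damage is log position 5 — 'hit index 4' rather than the intended 'hit index 0'.
Crash: shape_report, line 11, IndexError.
Call chain: main -> scan_readings([4, 1, 0, 11], 4) (called at line 30) -> shape_report([4, 1, 0, 11], 4) (called at line 22).
First divergence: position 5 — the shown line 'hit index 4' should read 'hit index 0'.
Intended log window:
  3: enter shape_report: 4 items against 4
  4: map_offsets start: n=4 cutoff=4
  5: hit index 0
  6: enter rate_window: left 12 right 4
Execution walk:
  map_offsets([4, 1, 0, 11], 4) -> 4  [called from shape_report, line 9]
Origin of each log line:
  1 — main, line 29
  2 — scan_readings, line 21
  3 — shape_report, line 8
  4 — map_offsets, line 2
  5 — shape_report, line 10
A correct fix: line 5: replace `step` with `quota`.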